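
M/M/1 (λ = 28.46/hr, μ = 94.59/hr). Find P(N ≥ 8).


ρ = 28.46/94.59 = 0.3009
P(N ≥ n) = ρ^n = 0.3009^8 = 0.00006716

Final: 0.00006716


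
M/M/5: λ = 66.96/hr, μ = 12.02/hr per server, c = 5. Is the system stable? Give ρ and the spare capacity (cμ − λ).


Total capacity cμ = 5·12.02 = 60.10/hr
ρ = λ/(cμ) = 66.96/60.10 = 1.1141
Stable ⇔ ρ < 1: NO
Spare capacity = cμ − λ = 60.10 − 66.96 = -6.86/hr

Final: ρ = 1.1141; unstable; margin = -6.86/hr


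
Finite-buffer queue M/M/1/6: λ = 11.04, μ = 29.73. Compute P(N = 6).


ρ = λ/μ = 11.04/29.73 = 0.3713
P_K = (1−ρ)ρ^K/(1−ρ^(K+1)) = (0.6287·0.002622)/(1 − 0.0009737)
= 0.001648/0.999026 = 0.001650

Final: 0.001650


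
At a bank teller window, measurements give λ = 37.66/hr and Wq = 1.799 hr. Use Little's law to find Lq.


Lq = λWq = 37.66·1.799 = 67.7503

Final: 67.7503


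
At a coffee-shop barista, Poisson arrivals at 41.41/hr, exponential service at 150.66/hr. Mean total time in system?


W = 1/(μ−λ) = 1/(150.66 − 41.41) = 1/109.25 = 0.009153 hr

Final: 0.009153 hr


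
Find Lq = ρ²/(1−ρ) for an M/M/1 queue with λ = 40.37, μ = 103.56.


ρ = 40.37/103.56 = 0.3898
Lq = ρ²/(1−ρ) = 0.1520/0.6102 = 0.2490

Final: 0.2490


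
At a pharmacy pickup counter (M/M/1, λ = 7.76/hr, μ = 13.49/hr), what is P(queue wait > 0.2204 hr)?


ρ = 7.76/13.49 = 0.5752
P(Wq > t) = ρ·e^{−(μ−λ)t} = 0.5752·e^{−1.2629}
= 0.5752·0.282835 = 0.162698

Final: 0.162698


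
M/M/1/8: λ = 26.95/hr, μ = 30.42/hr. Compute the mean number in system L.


ρ = 26.95/30.42 = 0.8859
L = ρ[1 − (K+1)ρ^K + Kρ^(K+1)] / [(1−ρ)(1−ρ^(K+1))]
Numerator: 0.8859·(1 − 9·0.379487 + 8·0.336199) = 0.242931
Denominator: (0.1141)·(0.663801) = 0.075720
L = 0.242931/0.075720 = 3.2083

Final: 3.2083


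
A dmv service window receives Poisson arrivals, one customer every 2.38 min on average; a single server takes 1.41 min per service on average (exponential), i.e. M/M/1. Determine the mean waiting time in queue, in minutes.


λ = 60/2.38 = 25.2101 /hr
μ = 60/1.41 = 42.5532 /hr
ρ = λ/μ = 25.2101/42.5532 = 0.5924
Wq = ρ/(μ−λ) = 0.5924/(42.5532−25.2101) = 0.03416 hr
In minutes: 0.03416·60 = 2.050 min

Final: 2.050 min


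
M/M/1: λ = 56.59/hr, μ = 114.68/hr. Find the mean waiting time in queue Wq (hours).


ρ = 56.59/114.68 = 0.4935
Wq = ρ/(μ−λ) = 0.4935/(114.68 − 56.59) = 0.4935/58.09 = 0.008495 hr

Final: 0.008495 hr


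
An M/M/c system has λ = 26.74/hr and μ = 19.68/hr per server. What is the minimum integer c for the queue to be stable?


Stability requires cμ > λ ⇔ c > λ/μ.
λ/μ = 26.74/19.68 = 1.3587
Minimum integer c = ⌊1.3587⌋ + 1 = 2
Check: 2·19.68 = 39.36 > 26.74, while 1·19.68 = 19.68 ≤ 26.74

Final: 2 servers


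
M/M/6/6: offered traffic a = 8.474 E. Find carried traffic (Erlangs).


B(6,8.474) = 0.414720 (Erlang-B)
Carried load = a(1 − B) = 8.474·(1 − 0.414720) = 8.474·0.585280 = 4.9597 E

Final: 4.9597 Erlangs


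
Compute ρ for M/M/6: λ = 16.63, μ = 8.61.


ρ = λ/(cμ) = 16.63/(6·8.61) = 16.63/51.66 = 0.3219

Final: 0.3219


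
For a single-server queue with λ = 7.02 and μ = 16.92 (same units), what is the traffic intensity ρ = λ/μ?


ρ = λ/μ = 7.02/16.92 = 0.4149

Final: 0.4149


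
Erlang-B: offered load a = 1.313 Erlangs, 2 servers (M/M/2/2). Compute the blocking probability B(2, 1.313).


B(c,a) = (a^c/c!) / Σ_{k=0}^{c} a^k/k!
a^2/2! = 0.861984
Σ terms (k=0..2): 1.00000 + 1.31300 + 0.86198 = 3.174984
B = 0.861984/3.174984 = 0.271493

Final: 0.271493


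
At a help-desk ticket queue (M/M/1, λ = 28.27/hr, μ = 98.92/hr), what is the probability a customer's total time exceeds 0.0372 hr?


W ~ Exponential(μ−λ) for M/M/1.
μ − λ = 98.92 − 28.27 = 70.6500
P(W > t) = e^{−(μ−λ)t} = e^{−2.6282} = 0.072210

Final: 0.072210


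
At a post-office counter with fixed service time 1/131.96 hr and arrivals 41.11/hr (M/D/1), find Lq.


ρ = 41.11/131.96 = 0.3115
M/D/1: Lq = ρ²/(2(1−ρ)) = 0.09705/(2·0.6885) = 0.07049

Final: 0.07049


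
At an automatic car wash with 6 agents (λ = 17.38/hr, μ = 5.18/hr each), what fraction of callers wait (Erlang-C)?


a = λ/μ = 3.3552; ρ = a/6 = 0.5592
P₀ = 0.033786 (from M/M/c formula)
C(c,a) = [a^c/(c!(1−ρ))]·P₀ = [1426.65865/(720·0.4408)]·0.033786
= 4.49519·0.033786 = 0.151874

Final: 0.151874


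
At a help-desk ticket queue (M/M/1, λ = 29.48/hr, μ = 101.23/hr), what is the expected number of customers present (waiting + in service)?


ρ = λ/μ = 29.48/101.23 = 0.2912
L = ρ/(1−ρ) = 0.2912/(1 − 0.2912) = 0.2912/0.7088 = 0.4109

Final: 0.4109


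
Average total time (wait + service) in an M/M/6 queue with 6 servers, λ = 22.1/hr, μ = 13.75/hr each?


a = 1.6073; ρ = 0.2679; P₀ = 0.200356
Lq = P₀·a^c·ρ/(c!(1−ρ)²) = 0.002398
Wq = Lq/λ = 0.002398/22.1 = 0.0001085 hr
W = Wq + 1/μ = 0.0001085 + 0.07273 = 0.07284 hr

Final: 0.07284 hr


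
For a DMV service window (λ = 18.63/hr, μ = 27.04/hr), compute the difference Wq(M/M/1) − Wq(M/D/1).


ρ = 18.63/27.04 = 0.6890
Wq(M/M/1) = ρ/(μ−λ) = 0.6890/8.41 = 0.08192 hr
Wq(M/D/1) = ρ/(2(μ−λ)) = 0.04096 hr
Savings = 0.08192 − 0.04096 = 0.04096 hr

Final: 0.04096 hr


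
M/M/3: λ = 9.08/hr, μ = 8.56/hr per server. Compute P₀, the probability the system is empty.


a = λ/μ = 9.08/8.56 = 1.0607; ρ = a/c = 0.3536
Σ_{k=0}^{2} a^k/k! (terms k=0..2) = 1.00000 + 1.06075 + 0.56259 = 2.62334
Tail: a^3/(3!(1−ρ)) = 1.19354/(6·0.6464) = 0.30773
P₀ = 1/(2.62334 + 0.30773) = 1/2.93107 = 0.341172

Final: 0.341172


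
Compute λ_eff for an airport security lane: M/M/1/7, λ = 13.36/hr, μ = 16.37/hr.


ρ = 0.8161; P_K = (1−ρ)ρ^7/(1−ρ^8) = 0.055209
λ_eff = λ(1 − P_K) = 13.36·(1 − 0.055209) = 13.36·0.944791 = 12.6224 /hr

Final: 12.6224 /hr


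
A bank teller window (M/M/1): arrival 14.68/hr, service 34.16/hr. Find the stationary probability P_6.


ρ = 14.68/34.16 = 0.4297
P_n = (1−ρ)·ρ^n = (1 − 0.4297)·0.4297^6 = 0.5703·0.006299 = 0.003592

Final: 0.003592


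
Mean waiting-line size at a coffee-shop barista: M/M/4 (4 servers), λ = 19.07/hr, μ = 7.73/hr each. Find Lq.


a = λ/μ = 2.4670; ρ = a/4 = 0.6168
P₀ = 0.076689
Lq = P₀·a^c·ρ / (c!·(1−ρ)²) = 0.076689·37.04118·0.6168/(24·0.14688)
= 0.49701

Final: 0.49701


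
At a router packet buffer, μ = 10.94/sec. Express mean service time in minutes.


Mean service time = 1/μ = 1/10.94 second = 0.09141 second
In minutes: 0.09141 × 0.0166667 = 0.001523 min

Final: 0.001523 min


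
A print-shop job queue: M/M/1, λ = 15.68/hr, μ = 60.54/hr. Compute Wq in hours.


ρ = 15.68/60.54 = 0.2590
Wq = ρ/(μ−λ) = 0.2590/(60.54 − 15.68) = 0.2590/44.86 = 0.005774 hr

Final: 0.005774 hr


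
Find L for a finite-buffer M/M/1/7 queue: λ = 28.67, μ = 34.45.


ρ = 28.67/34.45 = 0.8322
L = ρ[1 − (K+1)ρ^K + Kρ^(K+1)] / [(1−ρ)(1−ρ^(K+1))]
Numerator: 0.8322·(1 − 8·0.276484 + 7·0.230095) = 0.331889
Denominator: (0.1678)·(0.769905) = 0.129174
L = 0.331889/0.129174 = 2.5693

Final: 2.5693


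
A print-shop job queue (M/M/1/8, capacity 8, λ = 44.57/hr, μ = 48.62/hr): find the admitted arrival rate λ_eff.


ρ = 0.9167; P_K = (1−ρ)ρ^8/(1−ρ^9) = 0.076520
λ_eff = λ(1 − P_K) = 44.57·(1 − 0.076520) = 44.57·0.923480 = 41.1595 /hr

Final: 41.1595 /hr


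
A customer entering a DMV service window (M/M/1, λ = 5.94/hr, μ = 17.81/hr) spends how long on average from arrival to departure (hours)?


W = 1/(μ−λ) = 1/(17.81 − 5.94) = 1/11.87 = 0.08425 hr

Final: 0.08425 hr


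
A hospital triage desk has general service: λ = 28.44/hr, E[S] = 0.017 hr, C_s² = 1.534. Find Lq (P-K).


ρ = λ·E[S] = 28.44·0.017 = 0.4835
Lq = ρ²(1+C_s²)/(2(1−ρ)) = 0.2338·(1+1.534)/(2·0.5165)
= 0.2338·2.5340/1.0330 = 0.57339

Final: 0.57339


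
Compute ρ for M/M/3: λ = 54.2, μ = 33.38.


ρ = λ/(cμ) = 54.2/(3·33.38) = 54.2/100.14 = 0.5412

Final: 0.5412


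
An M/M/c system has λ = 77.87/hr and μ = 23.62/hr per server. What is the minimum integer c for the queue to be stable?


Stability requires cμ > λ ⇔ c > λ/μ.
λ/μ = 77.87/23.62 = 3.2968
Minimum integer c = ⌊3.2968⌋ + 1 = 4
Check: 4·23.62 = 94.48 > 77.87, while 3·23.62 = 70.86 ≤ 77.87

Final: 4 servers


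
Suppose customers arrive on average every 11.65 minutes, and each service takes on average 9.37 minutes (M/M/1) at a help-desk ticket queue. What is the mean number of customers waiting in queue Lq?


λ = 60/11.65 = 5.1502 /hr
μ = 60/9.37 = 6.4034 /hr
ρ = λ/μ = 5.1502/6.4034 = 0.8043
Lq = ρ²/(1−ρ) = 0.6469/0.1957 = 3.3054

Final: 3.3054


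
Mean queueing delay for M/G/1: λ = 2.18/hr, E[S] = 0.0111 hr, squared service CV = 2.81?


ρ = λ·E[S] = 2.18·0.0111 = 0.02420
E[S²] = E[S]²(1+C_s²) = 0.0111²·(1+2.81) = 0.0004694
Wq = λ·E[S²]/(2(1−ρ)) = 2.18·0.0004694/(2·0.9758) = 0.0005244 hr

Final: 0.0005244 hr


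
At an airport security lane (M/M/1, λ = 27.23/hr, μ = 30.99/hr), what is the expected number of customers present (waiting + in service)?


ρ = λ/μ = 27.23/30.99 = 0.8787
L = ρ/(1−ρ) = 0.8787/(1 − 0.8787) = 0.8787/0.1213 = 7.2420

Final: 7.2420


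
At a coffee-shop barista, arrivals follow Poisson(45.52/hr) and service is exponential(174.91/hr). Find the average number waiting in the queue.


ρ = 45.52/174.91 = 0.2602
Lq = ρ²/(1−ρ) = 0.06773/0.7398 = 0.09156

Final: 0.09156


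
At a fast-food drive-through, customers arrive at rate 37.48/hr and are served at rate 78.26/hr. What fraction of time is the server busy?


ρ = λ/μ = 37.48/78.26 = 0.4789

Final: 0.4789


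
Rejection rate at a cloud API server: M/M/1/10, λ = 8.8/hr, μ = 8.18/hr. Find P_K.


ρ = λ/μ = 8.8/8.18 = 1.0758
P_K = (1−ρ)ρ^K/(1−ρ^(K+1)) = (-0.07579·2.076317)/(1 − 2.233691)
= -0.157374/-1.233691 = 0.127563

Final: 0.127563


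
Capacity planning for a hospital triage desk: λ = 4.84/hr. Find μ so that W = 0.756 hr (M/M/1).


W = 1/(μ−λ) ⇒ μ − λ = 1/W = 1/0.756 = 1.3228
μ = λ + 1/W = 4.84 + 1.3228 = 6.1628 per hr

Final: 6.1628 /hr


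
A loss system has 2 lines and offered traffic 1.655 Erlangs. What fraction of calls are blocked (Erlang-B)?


B(c,a) = (a^c/c!) / Σ_{k=0}^{c} a^k/k!
a^2/2! = 1.369513
Σ terms (k=0..2): 1.00000 + 1.65500 + 1.36951 = 4.024513
B = 1.369513/4.024513 = 0.340293

Final: 0.340293


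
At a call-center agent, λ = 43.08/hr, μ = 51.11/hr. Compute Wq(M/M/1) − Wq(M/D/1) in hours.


ρ = 43.08/51.11 = 0.8429
Wq(M/M/1) = ρ/(μ−λ) = 0.8429/8.03 = 0.10497 hr
Wq(M/D/1) = ρ/(2(μ−λ)) = 0.05248 hr
Savings = 0.10497 − 0.05248 = 0.05248 hr

Final: 0.05248 hr


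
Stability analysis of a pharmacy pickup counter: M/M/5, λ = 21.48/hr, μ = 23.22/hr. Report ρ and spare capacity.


Total capacity cμ = 5·23.22 = 116.10/hr
ρ = λ/(cμ) = 21.48/116.10 = 0.1850
Stable ⇔ ρ < 1: YES
Spare capacity = cμ − λ = 116.10 − 21.48 = 94.62/hr

Final: ρ = 0.1850; stable; margin = 94.62/hr


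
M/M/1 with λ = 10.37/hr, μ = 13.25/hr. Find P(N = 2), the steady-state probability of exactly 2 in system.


ρ = 10.37/13.25 = 0.7826
P_n = (1−ρ)·ρ^n = (1 − 0.7826)·0.7826^2 = 0.2174·0.612528 = 0.133138

Final: 0.133138


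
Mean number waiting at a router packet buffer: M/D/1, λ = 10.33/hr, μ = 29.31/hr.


ρ = 10.33/29.31 = 0.3524
M/D/1: Lq = ρ²/(2(1−ρ)) = 0.1242/(2·0.6476) = 0.09591

Final: 0.09591


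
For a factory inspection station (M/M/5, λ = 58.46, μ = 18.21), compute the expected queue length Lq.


a = λ/μ = 3.2103; ρ = a/5 = 0.6421
P₀ = 0.036708
Lq = P₀·a^c·ρ / (c!·(1−ρ)²) = 0.036708·340.99211·0.6421/(120·0.12812)
= 0.52274

Final: 0.52274


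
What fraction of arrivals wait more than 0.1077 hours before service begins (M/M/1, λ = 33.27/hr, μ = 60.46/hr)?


ρ = 33.27/60.46 = 0.5503
P(Wq > t) = ρ·e^{−(μ−λ)t} = 0.5503·e^{−2.9284}
= 0.5503·0.053485 = 0.029432

Final: 0.029432


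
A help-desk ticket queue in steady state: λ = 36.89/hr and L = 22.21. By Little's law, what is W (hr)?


W = L/λ = 22.21/36.89 = 0.6021 hr

Final: 0.6021 hr


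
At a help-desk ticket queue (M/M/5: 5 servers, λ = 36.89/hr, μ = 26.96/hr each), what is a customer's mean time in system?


a = 1.3683; ρ = 0.2737; P₀ = 0.254287
Lq = P₀·a^c·ρ/(c!(1−ρ)²) = 0.005273
Wq = Lq/λ = 0.005273/36.89 = 0.0001429 hr
W = Wq + 1/μ = 0.0001429 + 0.03709 = 0.03723 hr

Final: 0.03723 hr


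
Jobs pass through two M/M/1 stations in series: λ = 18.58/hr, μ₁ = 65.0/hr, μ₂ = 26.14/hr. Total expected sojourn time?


Each node sees arrival rate λ = 18.58/hr (tandem ⇒ throughput preserved).
W₁ = 1/(μ₁−λ) = 1/(65.0−18.58) = 0.02154 hr
W₂ = 1/(μ₂−λ) = 1/(26.14−18.58) = 0.13228 hr
W_total = W₁ + W₂ = 0.02154 + 0.13228 = 0.15382 hr

Final: 0.15382 hr


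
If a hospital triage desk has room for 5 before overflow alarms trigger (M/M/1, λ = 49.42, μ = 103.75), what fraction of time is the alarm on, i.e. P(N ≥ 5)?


ρ = 49.42/103.75 = 0.4763
P(N ≥ n) = ρ^n = 0.4763^5 = 0.024523

Final: 0.024523


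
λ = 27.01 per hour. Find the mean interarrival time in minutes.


Mean interarrival time = 1/λ = 1/27.01 hour = 0.03702 hour
In minutes: 0.03702 × 60 = 2.2214 min

Final: 2.2214 min


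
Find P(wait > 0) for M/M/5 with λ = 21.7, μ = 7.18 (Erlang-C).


a = λ/μ = 3.0223; ρ = a/5 = 0.6045
P₀ = 0.045497 (from M/M/c formula)
C(c,a) = [a^c/(c!(1−ρ))]·P₀ = [252.16015/(120·0.3955)]·0.045497
= 5.31253·0.045497 = 0.241706

Final: 0.241706


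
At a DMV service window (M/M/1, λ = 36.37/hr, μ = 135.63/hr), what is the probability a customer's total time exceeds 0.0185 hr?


W ~ Exponential(μ−λ) for M/M/1.
μ − λ = 135.63 − 36.37 = 99.2600
P(W > t) = e^{−(μ−λ)t} = e^{−1.8363} = 0.159405

Final: 0.159405


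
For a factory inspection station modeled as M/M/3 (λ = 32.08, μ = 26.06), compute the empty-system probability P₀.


a = λ/μ = 32.08/26.06 = 1.2310; ρ = a/c = 0.4103
Σ_{k=0}^{2} a^k/k! (terms k=0..2) = 1.00000 + 1.23101 + 0.75769 = 2.98869
Tail: a^3/(3!(1−ρ)) = 1.86543/(6·0.5897) = 0.52726
P₀ = 1/(2.98869 + 0.52726) = 1/3.51595 = 0.284418

Final: 0.284418


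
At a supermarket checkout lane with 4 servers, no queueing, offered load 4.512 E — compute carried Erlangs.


B(4,4.512) = 0.357762 (Erlang-B)
Carried load = a(1 − B) = 4.512·(1 − 0.357762) = 4.512·0.642238 = 2.8978 E

Final: 2.8978 Erlangs


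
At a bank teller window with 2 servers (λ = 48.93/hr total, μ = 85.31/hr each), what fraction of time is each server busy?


ρ = λ/(cμ) = 48.93/(2·85.31) = 48.93/170.62 = 0.2868

Final: 0.2868


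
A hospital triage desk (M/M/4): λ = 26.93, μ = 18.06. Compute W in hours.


a = 1.4911; ρ = 0.3728; P₀ = 0.223019
Lq = P₀·a^c·ρ/(c!(1−ρ)²) = 0.04353
Wq = Lq/λ = 0.04353/26.93 = 0.001617 hr
W = Wq + 1/μ = 0.001617 + 0.05537 = 0.05699 hr

Final: 0.05699 hr


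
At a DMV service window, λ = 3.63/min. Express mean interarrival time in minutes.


Mean interarrival time = 1/λ = 1/3.63 minute = 0.27548 minute
In minutes: 0.27548 × 1 = 0.2755 min

Final: 0.2755 min


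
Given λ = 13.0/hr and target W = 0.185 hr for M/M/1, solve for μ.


W = 1/(μ−λ) ⇒ μ − λ = 1/W = 1/0.185 = 5.4054
μ = λ + 1/W = 13.0 + 5.4054 = 18.4054 per hr

Final: 18.4054 /hr


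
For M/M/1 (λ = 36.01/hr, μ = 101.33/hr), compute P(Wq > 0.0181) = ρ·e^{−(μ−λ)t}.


ρ = 36.01/101.33 = 0.3554
P(Wq > t) = ρ·e^{−(μ−λ)t} = 0.3554·e^{−1.1823}
= 0.3554·0.306575 = 0.108949

Final: 0.108949


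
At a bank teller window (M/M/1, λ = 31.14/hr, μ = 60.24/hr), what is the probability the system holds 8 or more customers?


ρ = 31.14/60.24 = 0.5169
P(N ≥ n) = ρ^n = 0.5169^8 = 0.005099

Final: 0.005099


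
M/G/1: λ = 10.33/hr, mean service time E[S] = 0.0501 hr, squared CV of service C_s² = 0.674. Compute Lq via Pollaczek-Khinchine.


ρ = λ·E[S] = 10.33·0.0501 = 0.5175
Lq = ρ²(1+C_s²)/(2(1−ρ)) = 0.2678·(1+0.674)/(2·0.4825)
= 0.2678·1.6740/0.9649 = 0.46466

Final: 0.46466


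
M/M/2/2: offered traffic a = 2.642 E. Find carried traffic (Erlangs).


B(2,2.642) = 0.489350 (Erlang-B)
Carried load = a(1 − B) = 2.642·(1 − 0.489350) = 2.642·0.510650 = 1.3491 E

Final: 1.3491 Erlangs


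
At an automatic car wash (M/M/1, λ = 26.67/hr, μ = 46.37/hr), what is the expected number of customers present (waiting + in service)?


ρ = λ/μ = 26.67/46.37 = 0.5752
L = ρ/(1−ρ) = 0.5752/(1 − 0.5752) = 0.5752/0.4248 = 1.3538

Final: 1.3538


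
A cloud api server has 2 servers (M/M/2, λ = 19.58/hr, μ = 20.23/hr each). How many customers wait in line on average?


a = λ/μ = 0.9679; ρ = a/2 = 0.4839
P₀ = 0.347768
Lq = P₀·a^c·ρ / (c!·(1−ρ)²) = 0.347768·0.93677·0.4839/(2·0.26632)
= 0.29599

Final: 0.29599


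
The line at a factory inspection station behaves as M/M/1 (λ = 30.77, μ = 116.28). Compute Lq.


ρ = 30.77/116.28 = 0.2646
Lq = ρ²/(1−ρ) = 0.07002/0.7354 = 0.09522

Final: 0.09522


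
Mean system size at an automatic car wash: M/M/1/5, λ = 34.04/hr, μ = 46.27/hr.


ρ = 34.04/46.27 = 0.7357
L = ρ[1 − (K+1)ρ^K + Kρ^(K+1)] / [(1−ρ)(1−ρ^(K+1))]
Numerator: 0.7357·(1 − 6·0.215501 + 5·0.158541) = 0.367616
Denominator: (0.2643)·(0.841459) = 0.222413
L = 0.367616/0.222413 = 1.6529

Final: 1.6529


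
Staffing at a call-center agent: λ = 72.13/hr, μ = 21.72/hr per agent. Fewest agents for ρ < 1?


Stability requires cμ > λ ⇔ c > λ/μ.
λ/μ = 72.13/21.72 = 3.3209
Minimum integer c = ⌊3.3209⌋ + 1 = 4
Check: 4·21.72 = 86.88 > 72.13, while 3·21.72 = 65.16 ≤ 72.13

Final: 4 servers


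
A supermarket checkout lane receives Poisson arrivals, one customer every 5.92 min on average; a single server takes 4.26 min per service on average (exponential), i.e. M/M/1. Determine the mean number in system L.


λ = 60/5.92 = 10.1351 /hr
μ = 60/4.26 = 14.0845 /hr
ρ = λ/μ = 10.1351/14.0845 = 0.7196
L = ρ/(1−ρ) = 0.7196/0.2804 = 2.5663

Final: 2.5663


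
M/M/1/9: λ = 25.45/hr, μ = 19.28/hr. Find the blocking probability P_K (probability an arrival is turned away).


ρ = λ/μ = 25.45/19.28 = 1.3200
P_K = (1−ρ)ρ^K/(1−ρ^(K+1)) = (-0.3200·12.168213)/(1 − 16.062294)
= -3.894081/-15.062294 = 0.258532

Final: 0.258532


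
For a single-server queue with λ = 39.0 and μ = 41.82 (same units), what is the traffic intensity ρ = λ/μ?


ρ = λ/μ = 39.0/41.82 = 0.9326

Final: 0.9326


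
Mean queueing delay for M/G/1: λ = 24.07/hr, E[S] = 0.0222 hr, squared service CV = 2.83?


ρ = λ·E[S] = 24.07·0.0222 = 0.5344
E[S²] = E[S]²(1+C_s²) = 0.0222²·(1+2.83) = 0.001888
Wq = λ·E[S²]/(2(1−ρ)) = 24.07·0.001888/(2·0.4656) = 0.04879 hr

Final: 0.04879 hr


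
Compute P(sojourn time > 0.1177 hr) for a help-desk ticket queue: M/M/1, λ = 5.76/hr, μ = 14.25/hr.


W ~ Exponential(μ−λ) for M/M/1.
μ − λ = 14.25 − 5.76 = 8.4900
P(W > t) = e^{−(μ−λ)t} = e^{−0.9993} = 0.368147

Final: 0.368147


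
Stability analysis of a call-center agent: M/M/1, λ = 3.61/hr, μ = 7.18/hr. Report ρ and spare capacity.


Total capacity cμ = 1·7.18 = 7.18/hr
ρ = λ/(cμ) = 3.61/7.18 = 0.5028
Stable ⇔ ρ < 1: YES
Spare capacity = cμ − λ = 7.18 − 3.61 = 3.57/hr

Final: ρ = 0.5028; stable; margin = 3.57/hr


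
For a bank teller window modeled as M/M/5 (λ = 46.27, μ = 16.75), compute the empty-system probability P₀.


a = λ/μ = 46.27/16.75 = 2.7624; ρ = a/c = 0.5525
Σ_{k=0}^{4} a^k/k! (terms k=0..4) = 1.00000 + 2.76239 + 3.81539 + 3.51320 + 2.42621 = 13.51719
Tail: a^5/(5!(1−ρ)) = 160.85088/(120·0.4475) = 2.99521
P₀ = 1/(13.51719 + 2.99521) = 1/16.51240 = 0.060561

Final: 0.060561


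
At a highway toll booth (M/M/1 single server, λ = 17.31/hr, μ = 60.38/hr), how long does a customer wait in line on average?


ρ = 17.31/60.38 = 0.2867
Wq = ρ/(μ−λ) = 0.2867/(60.38 − 17.31) = 0.2867/43.07 = 0.006656 hr

Final: 0.006656 hr


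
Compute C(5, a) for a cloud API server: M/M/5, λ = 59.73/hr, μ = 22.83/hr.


a = λ/μ = 2.6163; ρ = a/5 = 0.5233
P₀ = 0.070829 (from M/M/c formula)
C(c,a) = [a^c/(c!(1−ρ))]·P₀ = [122.58378/(120·0.4767)]·0.070829
= 2.14274·0.070829 = 0.151768

Final: 0.151768


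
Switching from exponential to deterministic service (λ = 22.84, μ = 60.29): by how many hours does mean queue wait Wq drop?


ρ = 22.84/60.29 = 0.3788
Wq(M/M/1) = ρ/(μ−λ) = 0.3788/37.45 = 0.01012 hr
Wq(M/D/1) = ρ/(2(μ−λ)) = 0.005058 hr
Savings = 0.01012 − 0.005058 = 0.005058 hr

Final: 0.005058 hr


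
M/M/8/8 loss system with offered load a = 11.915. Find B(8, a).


B(c,a) = (a^c/c!) / Σ_{k=0}^{c} a^k/k!
a^8/8! = 10074.693673
Σ terms (k=0..8): 1.00000 + 11.91500 + 70.98361 + 281.92325 + 839.77887 + 2001.19306 + 3974.03588 + 6764.37678 + 10074.69367 = 24019.900126
B = 10074.693673/24019.900126 = 0.419431

Final: 0.419431


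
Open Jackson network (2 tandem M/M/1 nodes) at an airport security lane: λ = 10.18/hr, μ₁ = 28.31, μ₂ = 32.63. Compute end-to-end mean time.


Each node sees arrival rate λ = 10.18/hr (tandem ⇒ throughput preserved).
W₁ = 1/(μ₁−λ) = 1/(28.31−10.18) = 0.05516 hr
W₂ = 1/(μ₂−λ) = 1/(32.63−10.18) = 0.04454 hr
W_total = W₁ + W₂ = 0.05516 + 0.04454 = 0.09970 hr

Final: 0.09970 hr


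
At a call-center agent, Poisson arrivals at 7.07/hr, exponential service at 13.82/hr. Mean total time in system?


W = 1/(μ−λ) = 1/(13.82 − 7.07) = 1/6.75 = 0.1481 hr

Final: 0.1481 hr


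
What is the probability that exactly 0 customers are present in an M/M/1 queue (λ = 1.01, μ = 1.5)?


ρ = 1.01/1.5 = 0.6733
P_n = (1−ρ)·ρ^n = (1 − 0.6733)·0.6733^0 = 0.3267·1.000000 = 0.326667

Final: 0.326667


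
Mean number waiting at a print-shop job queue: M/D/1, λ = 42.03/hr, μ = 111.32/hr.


ρ = 42.03/111.32 = 0.3776
M/D/1: Lq = ρ²/(2(1−ρ)) = 0.1426/(2·0.6224) = 0.11451

Final: 0.11451


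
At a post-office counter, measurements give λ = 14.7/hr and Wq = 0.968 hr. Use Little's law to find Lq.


Lq = λWq = 14.7·0.968 = 14.2296

Final: 14.2296


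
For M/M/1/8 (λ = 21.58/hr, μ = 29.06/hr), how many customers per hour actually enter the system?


ρ = 0.7426; P_K = (1−ρ)ρ^8/(1−ρ^9) = 0.025559
λ_eff = λ(1 − P_K) = 21.58·(1 − 0.025559) = 21.58·0.974441 = 21.0284 /hr

Final: 21.0284 /hr


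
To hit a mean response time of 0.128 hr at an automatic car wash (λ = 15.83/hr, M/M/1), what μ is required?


W = 1/(μ−λ) ⇒ μ − λ = 1/W = 1/0.128 = 7.8125
μ = λ + 1/W = 15.83 + 7.8125 = 23.6425 per hr

Final: 23.6425 /hr


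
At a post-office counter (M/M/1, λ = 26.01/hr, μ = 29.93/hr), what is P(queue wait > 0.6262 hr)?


ρ = 26.01/29.93 = 0.8690
P(Wq > t) = ρ·e^{−(μ−λ)t} = 0.8690·e^{−2.4547}
= 0.8690·0.085889 = 0.074640

Final: 0.074640


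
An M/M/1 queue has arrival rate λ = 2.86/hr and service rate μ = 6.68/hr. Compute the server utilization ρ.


ρ = λ/μ = 2.86/6.68 = 0.4281

Final: 0.4281


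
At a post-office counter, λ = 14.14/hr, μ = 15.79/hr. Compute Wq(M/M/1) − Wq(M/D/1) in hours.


ρ = 14.14/15.79 = 0.8955
Wq(M/M/1) = ρ/(μ−λ) = 0.8955/1.65 = 0.54273 hr
Wq(M/D/1) = ρ/(2(μ−λ)) = 0.27136 hr
Savings = 0.54273 − 0.27136 = 0.27136 hr

Final: 0.27136 hr


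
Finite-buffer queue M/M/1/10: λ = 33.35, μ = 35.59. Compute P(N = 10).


ρ = λ/μ = 33.35/35.59 = 0.9371
P_K = (1−ρ)ρ^K/(1−ρ^(K+1)) = (0.06294·0.522010)/(1 − 0.489155)
= 0.032855/0.510845 = 0.064315

Final: 0.064315


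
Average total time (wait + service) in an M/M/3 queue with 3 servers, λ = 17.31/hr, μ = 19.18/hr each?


a = 0.9025; ρ = 0.3008; P₀ = 0.402416
Lq = P₀·a^c·ρ/(c!(1−ρ)²) = 0.03034
Wq = Lq/λ = 0.03034/17.31 = 0.001753 hr
W = Wq + 1/μ = 0.001753 + 0.05214 = 0.05389 hr

Final: 0.05389 hr


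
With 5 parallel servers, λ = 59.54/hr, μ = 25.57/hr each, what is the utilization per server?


ρ = λ/(cμ) = 59.54/(5·25.57) = 59.54/127.85 = 0.4657

Final: 0.4657


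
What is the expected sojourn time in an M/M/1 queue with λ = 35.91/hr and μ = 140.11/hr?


W = 1/(μ−λ) = 1/(140.11 − 35.91) = 1/104.20 = 0.009597 hr

Final: 0.009597 hr


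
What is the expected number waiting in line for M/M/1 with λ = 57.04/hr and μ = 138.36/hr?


ρ = 57.04/138.36 = 0.4123
Lq = ρ²/(1−ρ) = 0.1700/0.5877 = 0.2892

Final: 0.2892


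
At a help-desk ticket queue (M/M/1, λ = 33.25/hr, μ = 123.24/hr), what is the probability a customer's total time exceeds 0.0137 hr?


W ~ Exponential(μ−λ) for M/M/1.
μ − λ = 123.24 − 33.25 = 89.9900
P(W > t) = e^{−(μ−λ)t} = e^{−1.2329} = 0.291457

Final: 0.291457


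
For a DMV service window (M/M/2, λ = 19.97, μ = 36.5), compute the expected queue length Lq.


a = λ/μ = 0.5471; ρ = a/2 = 0.2736
P₀ = 0.570399
Lq = P₀·a^c·ρ / (c!·(1−ρ)²) = 0.570399·0.29934·0.2736/(2·0.52771)
= 0.04426

Final: 0.04426


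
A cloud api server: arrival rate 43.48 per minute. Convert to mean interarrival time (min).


Mean interarrival time = 1/λ = 1/43.48 minute = 0.02300 minute
In minutes: 0.02300 × 1 = 0.02300 min

Final: 0.02300 min


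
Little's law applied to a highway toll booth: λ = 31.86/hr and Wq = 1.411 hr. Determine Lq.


Lq = λWq = 31.86·1.411 = 44.9545

Final: 44.9545


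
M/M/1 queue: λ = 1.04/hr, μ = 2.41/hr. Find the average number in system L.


ρ = λ/μ = 1.04/2.41 = 0.4315
L = ρ/(1−ρ) = 0.4315/(1 − 0.4315) = 0.4315/0.5685 = 0.7591

Final: 0.7591


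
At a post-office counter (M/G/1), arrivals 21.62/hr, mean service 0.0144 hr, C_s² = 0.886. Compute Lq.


ρ = λ·E[S] = 21.62·0.0144 = 0.3113
Lq = ρ²(1+C_s²)/(2(1−ρ)) = 0.09693·(1+0.886)/(2·0.6887)
= 0.09693·1.8860/1.3773 = 0.13272

Final: 0.13272


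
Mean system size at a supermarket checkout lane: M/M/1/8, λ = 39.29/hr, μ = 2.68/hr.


ρ = 39.29/2.68 = 14.6604
L = ρ[1 − (K+1)ρ^K + Kρ^(K+1)] / [(1−ρ)(1−ρ^(K+1))]
Numerator: 14.6604·(1 − 9·2133918744.279067 + 8·31284204277.136021) = 3387565701964.239746
Denominator: (-13.6604)·(-31284204276.136021) = 427356238264.678955
L = 3387565701964.239746/427356238264.678955 = 7.9268

Final: 7.9268


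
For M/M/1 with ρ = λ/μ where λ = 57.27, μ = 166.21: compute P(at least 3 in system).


ρ = 57.27/166.21 = 0.3446
P(N ≥ n) = ρ^n = 0.3446^3 = 0.040908

Final: 0.040908


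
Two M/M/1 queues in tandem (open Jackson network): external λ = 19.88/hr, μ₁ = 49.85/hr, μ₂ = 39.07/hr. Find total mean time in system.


Each node sees arrival rate λ = 19.88/hr (tandem ⇒ throughput preserved).
W₁ = 1/(μ₁−λ) = 1/(49.85−19.88) = 0.03337 hr
W₂ = 1/(μ₂−λ) = 1/(39.07−19.88) = 0.05211 hr
W_total = W₁ + W₂ = 0.03337 + 0.05211 = 0.08548 hr

Final: 0.08548 hr


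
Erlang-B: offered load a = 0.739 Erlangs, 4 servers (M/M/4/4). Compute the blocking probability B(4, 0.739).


B(c,a) = (a^c/c!) / Σ_{k=0}^{c} a^k/k!
a^4/4! = 0.012427
Σ terms (k=0..4): 1.00000 + 0.73900 + 0.27306 + 0.06726 + 0.01243 = 2.091751
B = 0.012427/2.091751 = 0.005941

Final: 0.005941


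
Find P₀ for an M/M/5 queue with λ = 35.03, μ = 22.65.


a = λ/μ = 35.03/22.65 = 1.5466; ρ = a/c = 0.3093
Σ_{k=0}^{4} a^k/k! (terms k=0..4) = 1.00000 + 1.54658 + 1.19595 + 0.61654 + 0.23838 = 4.59746
Tail: a^5/(5!(1−ρ)) = 8.84830/(120·0.6907) = 0.10676
P₀ = 1/(4.59746 + 0.10676) = 1/4.70422 = 0.212575

Final: 0.212575


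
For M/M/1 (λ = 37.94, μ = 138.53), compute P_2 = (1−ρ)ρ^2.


ρ = 37.94/138.53 = 0.2739
P_n = (1−ρ)·ρ^n = (1 − 0.2739)·0.2739^2 = 0.7261·0.075008 = 0.054465

Final: 0.054465


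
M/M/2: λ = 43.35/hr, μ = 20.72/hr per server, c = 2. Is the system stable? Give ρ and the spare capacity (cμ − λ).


Total capacity cμ = 2·20.72 = 41.44/hr
ρ = λ/(cμ) = 43.35/41.44 = 1.0461
Stable ⇔ ρ < 1: NO
Spare capacity = cμ − λ = 41.44 − 43.35 = -1.91/hr

Final: ρ = 1.0461; unstable; margin = -1.91/hr


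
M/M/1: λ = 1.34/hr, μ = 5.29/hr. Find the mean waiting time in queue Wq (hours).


ρ = 1.34/5.29 = 0.2533
Wq = ρ/(μ−λ) = 0.2533/(5.29 − 1.34) = 0.2533/3.95 = 0.06413 hr

Final: 0.06413 hr


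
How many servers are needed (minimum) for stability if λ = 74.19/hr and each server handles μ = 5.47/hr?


Stability requires cμ > λ ⇔ c > λ/μ.
λ/μ = 74.19/5.47 = 13.5631
Minimum integer c = ⌊13.5631⌋ + 1 = 14
Check: 14·5.47 = 76.58 > 74.19, while 13·5.47 = 71.11 ≤ 74.19

Final: 14 servers


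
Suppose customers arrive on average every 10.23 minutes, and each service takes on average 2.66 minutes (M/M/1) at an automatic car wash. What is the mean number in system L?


λ = 60/10.23 = 5.8651 /hr
μ = 60/2.66 = 22.5564 /hr
ρ = λ/μ = 5.8651/22.5564 = 0.2600
L = ρ/(1−ρ) = 0.2600/0.7400 = 0.3514

Final: 0.3514


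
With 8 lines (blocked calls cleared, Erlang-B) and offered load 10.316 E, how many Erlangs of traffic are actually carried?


B(8,10.316) = 0.352869 (Erlang-B)
Carried load = a(1 − B) = 10.316·(1 − 0.352869) = 10.316·0.647131 = 6.6758 E

Final: 6.6758 Erlangs


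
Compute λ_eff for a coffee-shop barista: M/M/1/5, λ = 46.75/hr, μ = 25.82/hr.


ρ = 1.8106; P_K = (1−ρ)ρ^5/(1−ρ^6) = 0.460778
λ_eff = λ(1 − P_K) = 46.75·(1 − 0.460778) = 46.75·0.539222 = 25.2086 /hr

Final: 25.2086 /hr


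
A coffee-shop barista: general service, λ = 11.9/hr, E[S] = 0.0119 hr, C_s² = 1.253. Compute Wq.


ρ = λ·E[S] = 11.9·0.0119 = 0.1416
E[S²] = E[S]²(1+C_s²) = 0.0119²·(1+1.253) = 0.0003190
Wq = λ·E[S²]/(2(1−ρ)) = 11.9·0.0003190/(2·0.8584) = 0.002212 hr

Final: 0.002212 hr


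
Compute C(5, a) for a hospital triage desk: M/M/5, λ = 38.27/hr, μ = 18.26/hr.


a = λ/μ = 2.0958; ρ = a/5 = 0.4192
P₀ = 0.121795 (from M/M/c formula)
C(c,a) = [a^c/(c!(1−ρ))]·P₀ = [40.43789/(120·0.5808)]·0.121795
= 0.58017·0.121795 = 0.070662

Final: 0.070662


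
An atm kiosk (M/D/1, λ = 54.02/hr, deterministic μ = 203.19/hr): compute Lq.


ρ = 54.02/203.19 = 0.2659
M/D/1: Lq = ρ²/(2(1−ρ)) = 0.07068/(2·0.7341) = 0.04814

Final: 0.04814


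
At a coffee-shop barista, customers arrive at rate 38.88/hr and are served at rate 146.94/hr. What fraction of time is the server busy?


ρ = λ/μ = 38.88/146.94 = 0.2646

Final: 0.2646


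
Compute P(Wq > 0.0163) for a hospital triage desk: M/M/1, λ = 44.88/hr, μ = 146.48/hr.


ρ = 44.88/146.48 = 0.3064
P(Wq > t) = ρ·e^{−(μ−λ)t} = 0.3064·e^{−1.6561}
= 0.3064·0.190886 = 0.058485

Final: 0.058485


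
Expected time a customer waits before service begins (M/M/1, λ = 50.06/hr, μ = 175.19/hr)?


ρ = 50.06/175.19 = 0.2857
Wq = ρ/(μ−λ) = 0.2857/(175.19 − 50.06) = 0.2857/125.13 = 0.002284 hr

Final: 0.002284 hr


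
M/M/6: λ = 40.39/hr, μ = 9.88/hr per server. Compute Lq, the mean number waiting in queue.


a = λ/μ = 4.0881; ρ = a/6 = 0.6813
P₀ = 0.015077
Lq = P₀·a^c·ρ / (c!·(1−ρ)²) = 0.015077·4667.68405·0.6813/(720·0.10154)
= 0.65583

Final: 0.65583


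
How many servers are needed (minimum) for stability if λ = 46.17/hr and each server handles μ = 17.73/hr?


Stability requires cμ > λ ⇔ c > λ/μ.
λ/μ = 46.17/17.73 = 2.6041
Minimum integer c = ⌊2.6041⌋ + 1 = 3
Check: 3·17.73 = 53.19 > 46.17, while 2·17.73 = 35.46 ≤ 46.17

Final: 3 servers


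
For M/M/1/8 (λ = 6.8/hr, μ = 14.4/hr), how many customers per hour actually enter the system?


ρ = 0.4722; P_K = (1−ρ)ρ^8/(1−ρ^9) = 0.001307
λ_eff = λ(1 − P_K) = 6.8·(1 − 0.001307) = 6.8·0.998693 = 6.7911 /hr

Final: 6.7911 /hr


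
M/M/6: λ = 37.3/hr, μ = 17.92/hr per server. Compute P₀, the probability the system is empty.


a = λ/μ = 37.3/17.92 = 2.0815; ρ = a/c = 0.3469
Σ_{k=0}^{5} a^k/k! (terms k=0..5) = 1.00000 + 2.08147 + 2.16627 + 1.50301 + 0.78212 + 0.32559 = 7.85846
Tail: a^6/(6!(1−ρ)) = 81.32517/(720·0.6531) = 0.17295
P₀ = 1/(7.85846 + 0.17295) = 1/8.03141 = 0.124511

Final: 0.124511


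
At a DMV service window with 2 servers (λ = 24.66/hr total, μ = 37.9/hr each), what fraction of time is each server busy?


ρ = λ/(cμ) = 24.66/(2·37.9) = 24.66/75.80 = 0.3253

Final: 0.3253


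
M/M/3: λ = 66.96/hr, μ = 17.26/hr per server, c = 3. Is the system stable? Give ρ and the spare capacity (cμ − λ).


Total capacity cμ = 3·17.26 = 51.78/hr
ρ = λ/(cμ) = 66.96/51.78 = 1.2932
Stable ⇔ ρ < 1: NO
Spare capacity = cμ − λ = 51.78 − 66.96 = -15.18/hr

Final: ρ = 1.2932; unstable; margin = -15.18/hr


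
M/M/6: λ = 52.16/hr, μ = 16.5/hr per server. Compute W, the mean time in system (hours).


a = 3.1612; ρ = 0.5269; P₀ = 0.041417
Lq = P₀·a^c·ρ/(c!(1−ρ)²) = 0.13512
Wq = Lq/λ = 0.13512/52.16 = 0.002590 hr
W = Wq + 1/μ = 0.002590 + 0.06061 = 0.06320 hr

Final: 0.06320 hr


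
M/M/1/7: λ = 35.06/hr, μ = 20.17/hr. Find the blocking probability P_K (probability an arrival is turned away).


ρ = λ/μ = 35.06/20.17 = 1.7382
P_K = (1−ρ)ρ^K/(1−ρ^(K+1)) = (-0.7382·47.944864)/(1 − 83.338966)
= -35.394102/-82.338966 = 0.429858

Final: 0.429858


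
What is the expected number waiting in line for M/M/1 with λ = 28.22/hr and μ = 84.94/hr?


ρ = 28.22/84.94 = 0.3322
Lq = ρ²/(1−ρ) = 0.1104/0.6678 = 0.1653

Final: 0.1653


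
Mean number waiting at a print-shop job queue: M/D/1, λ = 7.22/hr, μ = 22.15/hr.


ρ = 7.22/22.15 = 0.3260
M/D/1: Lq = ρ²/(2(1−ρ)) = 0.1062/(2·0.6740) = 0.07882

Final: 0.07882


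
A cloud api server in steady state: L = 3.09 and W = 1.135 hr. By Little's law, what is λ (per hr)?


λ = L/W = 3.09/1.135 = 2.7225 /hr

Final: 2.7225 /hr


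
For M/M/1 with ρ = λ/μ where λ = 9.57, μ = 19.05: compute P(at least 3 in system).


ρ = 9.57/19.05 = 0.5024
P(N ≥ n) = ρ^n = 0.5024^3 = 0.126780

Final: 0.126780


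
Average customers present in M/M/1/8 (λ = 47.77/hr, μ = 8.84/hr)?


ρ = 47.77/8.84 = 5.4038
L = ρ[1 − (K+1)ρ^K + Kρ^(K+1)] / [(1−ρ)(1−ρ^(K+1))]
Numerator: 5.4038·(1 − 9·727149.667993 + 8·3929404.936652) = 134506559.004640
Denominator: (-4.4038)·(-3929403.936652) = 17304490.413335
L = 134506559.004640/17304490.413335 = 7.7729

Final: 7.7729


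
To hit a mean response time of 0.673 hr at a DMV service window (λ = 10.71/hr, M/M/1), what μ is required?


W = 1/(μ−λ) ⇒ μ − λ = 1/W = 1/0.673 = 1.4859
μ = λ + 1/W = 10.71 + 1.4859 = 12.1959 per hr

Final: 12.1959 /hr


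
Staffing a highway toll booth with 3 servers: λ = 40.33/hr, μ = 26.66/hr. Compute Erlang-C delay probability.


a = λ/μ = 1.5128; ρ = a/3 = 0.5043
P₀ = 0.207435 (from M/M/c formula)
C(c,a) = [a^c/(c!(1−ρ))]·P₀ = [3.46182/(6·0.4957)]·0.207435
= 1.16383·0.207435 = 0.241419

Final: 0.241419


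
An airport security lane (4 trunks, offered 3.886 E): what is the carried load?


B(4,3.886) = 0.299562 (Erlang-B)
Carried load = a(1 − B) = 3.886·(1 − 0.299562) = 3.886·0.700438 = 2.7219 E

Final: 2.7219 Erlangs


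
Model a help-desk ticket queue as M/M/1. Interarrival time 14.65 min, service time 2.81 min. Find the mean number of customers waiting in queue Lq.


λ = 60/14.65 = 4.0956 /hr
μ = 60/2.81 = 21.3523 /hr
ρ = λ/μ = 4.0956/21.3523 = 0.1918
Lq = ρ²/(1−ρ) = 0.03679/0.8082 = 0.04552

Final: 0.04552


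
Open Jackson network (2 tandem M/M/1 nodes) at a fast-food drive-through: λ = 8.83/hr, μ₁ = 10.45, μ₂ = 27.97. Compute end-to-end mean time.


Each node sees arrival rate λ = 8.83/hr (tandem ⇒ throughput preserved).
W₁ = 1/(μ₁−λ) = 1/(10.45−8.83) = 0.61728 hr
W₂ = 1/(μ₂−λ) = 1/(27.97−8.83) = 0.05225 hr
W_total = W₁ + W₂ = 0.61728 + 0.05225 = 0.66953 hr

Final: 0.66953 hr


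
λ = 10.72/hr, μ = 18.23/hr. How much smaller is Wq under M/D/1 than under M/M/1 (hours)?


ρ = 10.72/18.23 = 0.5880
Wq(M/M/1) = ρ/(μ−λ) = 0.5880/7.51 = 0.07830 hr
Wq(M/D/1) = ρ/(2(μ−λ)) = 0.03915 hr
Savings = 0.07830 − 0.03915 = 0.03915 hr

Final: 0.03915 hr


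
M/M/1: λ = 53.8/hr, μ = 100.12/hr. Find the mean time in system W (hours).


W = 1/(μ−λ) = 1/(100.12 − 53.8) = 1/46.32 = 0.02159 hr

Final: 0.02159 hr


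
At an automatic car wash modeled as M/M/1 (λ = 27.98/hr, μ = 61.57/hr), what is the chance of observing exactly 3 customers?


ρ = 27.98/61.57 = 0.4544
P_n = (1−ρ)·ρ^n = (1 − 0.4544)·0.4544^3 = 0.5456·0.093850 = 0.051201

Final: 0.051201


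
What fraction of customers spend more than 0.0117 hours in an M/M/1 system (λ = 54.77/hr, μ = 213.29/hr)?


W ~ Exponential(μ−λ) for M/M/1.
μ − λ = 213.29 − 54.77 = 158.5200
P(W > t) = e^{−(μ−λ)t} = e^{−1.8547} = 0.156502

Final: 0.156502


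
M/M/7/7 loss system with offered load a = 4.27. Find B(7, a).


B(c,a) = (a^c/c!) / Σ_{k=0}^{c} a^k/k!
a^7/7! = 5.135285
Σ terms (k=0..7): 1.00000 + 4.27000 + 9.11645 + 12.97575 + 13.85161 + 11.82928 + 8.41850 + 5.13529 = 66.596868
B = 5.135285/66.596868 = 0.077110

Final: 0.077110


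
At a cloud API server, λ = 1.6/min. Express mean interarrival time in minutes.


Mean interarrival time = 1/λ = 1/1.6 minute = 0.62500 minute
In minutes: 0.62500 × 1 = 0.6250 min

Final: 0.6250 min


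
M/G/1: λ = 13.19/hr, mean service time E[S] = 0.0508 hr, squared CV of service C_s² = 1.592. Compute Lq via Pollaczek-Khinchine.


ρ = λ·E[S] = 13.19·0.0508 = 0.6701
Lq = ρ²(1+C_s²)/(2(1−ρ)) = 0.4490·(1+1.592)/(2·0.3299)
= 0.4490·2.5920/0.6599 = 1.76350

Final: 1.76350


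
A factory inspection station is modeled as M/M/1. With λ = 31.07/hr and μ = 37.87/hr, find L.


ρ = λ/μ = 31.07/37.87 = 0.8204
L = ρ/(1−ρ) = 0.8204/(1 − 0.8204) = 0.8204/0.1796 = 4.5691

Final: 4.5691


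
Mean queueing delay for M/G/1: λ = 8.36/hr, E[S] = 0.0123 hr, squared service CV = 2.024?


ρ = λ·E[S] = 8.36·0.0123 = 0.1028
E[S²] = E[S]²(1+C_s²) = 0.0123²·(1+2.024) = 0.0004575
Wq = λ·E[S²]/(2(1−ρ)) = 8.36·0.0004575/(2·0.8972) = 0.002132 hr

Final: 0.002132 hr


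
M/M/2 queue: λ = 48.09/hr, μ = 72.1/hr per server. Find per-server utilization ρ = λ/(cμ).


ρ = λ/(cμ) = 48.09/(2·72.1) = 48.09/144.20 = 0.3335

Final: 0.3335


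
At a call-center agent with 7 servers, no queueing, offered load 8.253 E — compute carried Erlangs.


B(7,8.253) = 0.322253 (Erlang-B)
Carried load = a(1 − B) = 8.253·(1 − 0.322253) = 8.253·0.677747 = 5.5934 E

Final: 5.5934 Erlangs


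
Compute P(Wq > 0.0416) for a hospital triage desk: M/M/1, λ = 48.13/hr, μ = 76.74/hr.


ρ = 48.13/76.74 = 0.6272
P(Wq > t) = ρ·e^{−(μ−λ)t} = 0.6272·e^{−1.1902}
= 0.6272·0.304168 = 0.190769

Final: 0.190769


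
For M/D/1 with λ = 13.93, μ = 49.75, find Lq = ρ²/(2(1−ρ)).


ρ = 13.93/49.75 = 0.2800
M/D/1: Lq = ρ²/(2(1−ρ)) = 0.07840/(2·0.7200) = 0.05444

Final: 0.05444


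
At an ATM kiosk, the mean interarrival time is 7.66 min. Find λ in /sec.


λ = 1/(interarrival time) in consistent units.
1 second = 0.0166667 min, so λ = 0.0166667/7.66 = 0.002176 per second

Final: 0.002176 /sec


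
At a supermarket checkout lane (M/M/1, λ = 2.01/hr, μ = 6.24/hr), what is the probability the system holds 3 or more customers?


ρ = 2.01/6.24 = 0.3221
P(N ≥ n) = ρ^n = 0.3221^3 = 0.033422

Final: 0.033422
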